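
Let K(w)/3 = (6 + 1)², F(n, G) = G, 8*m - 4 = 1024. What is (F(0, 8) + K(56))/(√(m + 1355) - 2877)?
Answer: -297290/5517097 - 155*√5934/16551291 ≈ -0.054607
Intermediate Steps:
m = 257/2 (m = ½ + (⅛)*1024 = ½ + 128 = 257/2 ≈ 128.50)
K(w) = 147 (K(w) = 3*(6 + 1)² = 3*7² = 3*49 = 147)
(F(0, 8) + K(56))/(√(m + 1355) - 2877) = (8 + 147)/(√(257/2 + 1355) - 2877) = 155/(√(2967/2) - 2877) = 155/(√5934/2 - 2877) = 155/(-2877 + √5934/2)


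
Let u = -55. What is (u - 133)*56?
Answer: -10528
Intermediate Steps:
(u - 133)*56 = (-55 - 133)*56 = -188*56 = -10528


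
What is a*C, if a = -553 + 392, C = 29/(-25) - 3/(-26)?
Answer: 109319/650 ≈ 168.18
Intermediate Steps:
C = -679/650 (C = 29*(-1/25) - 3*(-1/26) = -29/25 + 3/26 = -679/650 ≈ -1.0446)
a = -161
a*C = -161*(-679/650) = 109319/650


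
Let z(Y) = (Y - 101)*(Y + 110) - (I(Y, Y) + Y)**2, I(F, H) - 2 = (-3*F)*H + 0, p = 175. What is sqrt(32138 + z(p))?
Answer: 2*I*sqrt(2102117494) ≈ 91698.0*I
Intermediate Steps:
I(F, H) = 2 - 3*F*H (I(F, H) = 2 + ((-3*F)*H + 0) = 2 + (-3*F*H + 0) = 2 - 3*F*H)
z(Y) = -(2 + Y - 3*Y**2)**2 + (-101 + Y)*(110 + Y) (z(Y) = (Y - 101)*(Y + 110) - ((2 - 3*Y*Y) + Y)**2 = (-101 + Y)*(110 + Y) - ((2 - 3*Y**2) + Y)**2 = (-101 + Y)*(110 + Y) - (2 + Y - 3*Y**2)**2 = -(2 + Y - 3*Y**2)**2 + (-101 + Y)*(110 + Y))
sqrt(32138 + z(p)) = sqrt(32138 + (-11110 + 175**2 - (2 + 175 - 3*175**2)**2 + 9*175)) = sqrt(32138 + (-11110 + 30625 - (2 + 175 - 3*30625)**2 + 1575)) = sqrt(32138 + (-11110 + 30625 - (2 + 175 - 91875)**2 + 1575)) = sqrt(32138 + (-11110 + 30625 - 1*(-91698)**2 + 1575)) = sqrt(32138 + (-11110 + 30625 - 1*8408523204 + 1575)) = sqrt(32138 + (-11110 + 30625 - 8408523204 + 1575)) = sqrt(32138 - 8408502114) = sqrt(-8408469976) = 2*I*sqrt(2102117494)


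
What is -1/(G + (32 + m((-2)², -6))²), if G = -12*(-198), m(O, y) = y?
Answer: -1/3052 ≈ -0.00032765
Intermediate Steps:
G = 2376
-1/(G + (32 + m((-2)², -6))²) = -1/(2376 + (32 - 6)²) = -1/(2376 + 26²) = -1/(2376 + 676) = -1/3052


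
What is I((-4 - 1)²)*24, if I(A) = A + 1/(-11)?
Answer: 6576/11 ≈ 597.82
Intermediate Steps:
I(A) = -1/11 + A (I(A) = A - 1/11 = -1/11 + A)
I((-4 - 1)²)*24 = (-1/11 + (-4 - 1)²)*24 = (-1/11 + (-5)²)*24 = (-1/11 + 25)*24 = (274/11)*24 = 6576/11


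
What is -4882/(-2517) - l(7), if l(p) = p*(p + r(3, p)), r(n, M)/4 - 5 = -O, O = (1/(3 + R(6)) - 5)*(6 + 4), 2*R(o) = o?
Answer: -3877171/2517 ≈ -1540.4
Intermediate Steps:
R(o) = o/2
O = -145/3 (O = (1/(3 + (1/2)*6) - 5)*(6 + 4) = (1/(3 + 3) - 5)*10 = (1/6 - 5)*10 = -29/6*10 = -145/3 ≈ -48.333)
r(n, M) = 640/3 (r(n, M) = 20 + 4*(-1*(-145/3)) = 20 + 4*(145/3) = 20 + 580/3 = 640/3)
l(p) = p*(640/3 + p) (l(p) = p*(p + 640/3) = p*(640/3 + p))
-4882/(-2517) - l(7) = -4882/(-2517) - 7*(640 + 3*7)/3 = -4882*(-1/2517) - 7*(640 + 21)/3 = 4882/2517 - 7*661/3 = 4882/2517 - 1*4627/3 = 4882/2517 - 4627/3 = -3877171/2517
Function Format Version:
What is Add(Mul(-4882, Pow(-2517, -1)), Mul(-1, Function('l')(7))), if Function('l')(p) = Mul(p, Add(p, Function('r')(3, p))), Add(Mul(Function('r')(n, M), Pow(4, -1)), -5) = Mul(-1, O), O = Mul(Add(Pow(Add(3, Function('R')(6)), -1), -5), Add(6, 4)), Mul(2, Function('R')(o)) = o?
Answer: Rational(-3877171, 2517) ≈ -1540.4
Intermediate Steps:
Function('R')(o) = Mul(Rational(1, 2), o)
O = Rational(-145, 3) (O = Mul(Add(Pow(Add(3, Mul(Rational(1, 2), 6)), -1), -5), Add(6, 4)) = Mul(Add(Pow(Add(3, 3), -1), -5), 10) = Mul(Add(Pow(6, -1), -5), 10) = Mul(Add(Rational(1, 6), -5), 10) = Mul(Rational(-29, 6), 10) = Rational(-145, 3) ≈ -48.333)
Function('r')(n, M) = Rational(640, 3) (Function('r')(n, M) = Add(20, Mul(4, Mul(-1, Rational(-145, 3)))) = Add(20, Mul(4, Rational(145, 3))) = Add(20, Rational(580, 3)) = Rational(640, 3))
Function('l')(p) = Mul(p, Add(Rational(640, 3), p)) (Function('l')(p) = Mul(p, Add(p, Rational(640, 3))) = Mul(p, Add(Rational(640, 3), p)))
Add(Mul(-4882, Pow(-2517, -1)), Mul(-1, Function('l')(7))) = Add(Mul(-4882, Pow(-2517, -1)), Mul(-1, Mul(Rational(1, 3), 7, Add(640, Mul(3, 7))))) = Add(Mul(-4882, Rational(-1, 2517)), Mul(-1, Mul(Rational(1, 3), 7, Add(640, 21)))) = Add(Rational(4882, 2517), Mul(-1, Mul(Rational(1, 3), 7, 661))) = Add(Rational(4882, 2517), Mul(-1, Rational(4627, 3))) = Add(Rational(4882, 2517), Rational(-4627, 3)) = Rational(-3877171, 2517)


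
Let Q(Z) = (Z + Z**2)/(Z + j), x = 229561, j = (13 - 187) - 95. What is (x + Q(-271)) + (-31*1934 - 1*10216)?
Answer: 318511/2 ≈ 1.5926e+5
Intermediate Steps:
j = -269 (j = -174 - 95 = -269)
Q(Z) = (Z + Z**2)/(-269 + Z) (Q(Z) = (Z + Z**2)/(Z - 269) = (Z + Z**2)/(-269 + Z))
(x + Q(-271)) + (-31*1934 - 1*10216) = (229561 - 271*(1 - 271)/(-269 - 271)) + (-31*1934 - 1*10216) = (229561 - 271*(-270)/(-540)) + (-59954 - 10216) = (229561 - 271*(-1/540)*(-270)) - 70170 = (229561 - 271/2) - 70170 = 458851/2 - 70170 = 318511/2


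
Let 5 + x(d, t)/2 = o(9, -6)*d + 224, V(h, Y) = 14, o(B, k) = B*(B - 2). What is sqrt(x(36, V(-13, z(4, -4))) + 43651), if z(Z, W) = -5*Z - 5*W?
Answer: 5*sqrt(1945) ≈ 220.51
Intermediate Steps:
o(B, k) = B*(-2 + B)
z(Z, W) = -5*W - 5*Z
x(d, t) = 438 + 126*d (x(d, t) = -10 + 2*((9*(-2 + 9))*d + 224) = -10 + 2*((9*7)*d + 224) = -10 + 2*(63*d + 224) = -10 + 2*(224 + 63*d) = -10 + (448 + 126*d) = 438 + 126*d)
sqrt(x(36, V(-13, z(4, -4))) + 43651) = sqrt((438 + 126*36) + 43651) = sqrt((438 + 4536) + 43651) = sqrt(4974 + 43651) = sqrt(48625) = 5*sqrt(1945)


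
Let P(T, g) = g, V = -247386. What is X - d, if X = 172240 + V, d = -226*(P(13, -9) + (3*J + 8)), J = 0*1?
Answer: -75372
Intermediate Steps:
J = 0
d = 226 (d = -226*(-9 + (3*0 + 8)) = -226*(-9 + (0 + 8)) = -226*(-9 + 8) = -226*(-1) = 226)
X = -75146 (X = 172240 - 247386 = -75146)
X - d = -75146 - 1*226 = -75146 - 226 = -75372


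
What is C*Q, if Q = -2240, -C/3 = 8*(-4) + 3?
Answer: -194880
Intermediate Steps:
C = 87 (C = -3*(8*(-4) + 3) = -3*(-32 + 3) = -3*(-29) = 87)
C*Q = 87*(-2240) = -194880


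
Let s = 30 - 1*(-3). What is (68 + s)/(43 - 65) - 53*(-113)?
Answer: 131657/22 ≈ 5984.4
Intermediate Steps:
s = 33 (s = 30 + 3 = 33)
(68 + s)/(43 - 65) - 53*(-113) = (68 + 33)/(43 - 65) - 53*(-113) = 101/(-22) + 5989 = 101*(-1/22) + 5989 = -101/22 + 5989 = 131657/22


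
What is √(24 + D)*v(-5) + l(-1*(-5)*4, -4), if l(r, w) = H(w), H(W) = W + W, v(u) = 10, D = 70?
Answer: -8 + 10*√94 ≈ 88.954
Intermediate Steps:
H(W) = 2*W
l(r, w) = 2*w
√(24 + D)*v(-5) + l(-1*(-5)*4, -4) = √(24 + 70)*10 + 2*(-4) = √94*10 - 8 = 10*√94 - 8 = -8 + 10*√94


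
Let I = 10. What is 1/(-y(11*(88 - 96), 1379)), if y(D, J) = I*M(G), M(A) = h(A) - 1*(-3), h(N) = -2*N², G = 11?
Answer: 1/2390 ≈ 0.00041841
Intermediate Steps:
M(A) = 3 - 2*A² (M(A) = -2*A² - 1*(-3) = -2*A² + 3 = 3 - 2*A²)
y(D, J) = -2390 (y(D, J) = 10*(3 - 2*11²) = 10*(3 - 2*121) = 10*(3 - 242) = 10*(-239) = -2390)
1/(-y(11*(88 - 96), 1379)) = 1/(-1*(-2390)) = 1/2390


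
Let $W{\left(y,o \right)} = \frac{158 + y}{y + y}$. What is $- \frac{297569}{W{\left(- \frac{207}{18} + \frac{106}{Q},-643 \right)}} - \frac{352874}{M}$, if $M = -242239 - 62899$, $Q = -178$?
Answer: $\frac{195496141546193}{3962369499} \approx 49338.0$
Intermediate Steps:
$W{\left(y,o \right)} = \frac{158 + y}{2 y}$
$M = -305138$ ($M = -242239 - 62899 = -305138$)
$- \frac{297569}{W{\left(- \frac{207}{18} + \frac{106}{Q},-643 \right)}} - \frac{352874}{M} = - \frac{297569}{\frac{1}{2} \frac{1}{- \frac{207}{18} + \frac{106}{-178}} \left(158 + \left(- \frac{207}{18} + \frac{106}{-178}\right)\right)} - \frac{352874}{-305138} = - \frac{297569}{\frac{1}{2} \frac{1}{\left(-207\right) \frac{1}{18} + 106 \left(- \frac{1}{178}\right)} \left(158 + \left(\left(-207\right) \frac{1}{18} + 106 \left(- \frac{1}{178}\right)\right)\right)} - - \frac{176437}{152569} = - \frac{297569}{\frac{1}{2} \frac{1}{- \frac{23}{2} - \frac{53}{89}} \left(158 - \frac{2153}{178}\right)} + \frac{176437}{152569} = - \frac{297569}{\frac{1}{2} \frac{1}{- \frac{2153}{178}} \left(158 - \frac{2153}{178}\right)} + \frac{176437}{152569} = - \frac{297569}{\frac{1}{2} \left(- \frac{178}{2153}\right) \frac{25971}{178}} + \frac{176437}{152569} = - \frac{297569}{- \frac{25971}{4306}} + \frac{176437}{152569} = \left(-297569\right) \left(- \frac{4306}{25971}\right) + \frac{176437}{152569} = \frac{1281332114}{25971} + \frac{176437}{152569} = \frac{195496141546193}{3962369499}$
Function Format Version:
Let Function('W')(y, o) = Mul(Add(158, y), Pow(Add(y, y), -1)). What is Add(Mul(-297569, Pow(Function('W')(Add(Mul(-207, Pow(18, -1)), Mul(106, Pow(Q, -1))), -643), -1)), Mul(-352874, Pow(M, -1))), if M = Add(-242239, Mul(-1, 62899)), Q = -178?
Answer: Rational(195496141546193, 3962369499) ≈ 49338.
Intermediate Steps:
Function('W')(y, o) = Mul(Rational(1, 2), Pow(y, -1), Add(158, y)) (Function('W')(y, o) = Mul(Add(158, y), Pow(Mul(2, y), -1)) = Mul(Add(158, y), Mul(Rational(1, 2), Pow(y, -1))) = Mul(Rational(1, 2), Pow(y, -1), Add(158, y)))
M = -305138 (M = Add(-242239, -62899) = -305138)
Add(Mul(-297569, Pow(Function('W')(Add(Mul(-207, Pow(18, -1)), Mul(106, Pow(Q, -1))), -643), -1)), Mul(-352874, Pow(M, -1))) = Add(Mul(-297569, Pow(Mul(Rational(1, 2), Pow(Add(Mul(-207, Pow(18, -1)), Mul(106, Pow(-178, -1))), -1), Add(158, Add(Mul(-207, Pow(18, -1)), Mul(106, Pow(-178, -1))))), -1)), Mul(-352874, Pow(-305138, -1))) = Add(Mul(-297569, Pow(Mul(Rational(1, 2), Pow(Add(Mul(-207, Rational(1, 18)), Mul(106, Rational(-1, 178))), -1), Add(158, Add(Mul(-207, Rational(1, 18)), Mul(106, Rational(-1, 178))))), -1)), Mul(-352874, Rational(-1, 305138))) = Add(Mul(-297569, Pow(Mul(Rational(1, 2), Pow(Add(Rational(-23, 2), Rational(-53, 89)), -1), Add(158, Add(Rational(-23, 2), Rational(-53, 89)))), -1)), Rational(176437, 152569)) = Add(Mul(-297569, Pow(Mul(Rational(1, 2), Pow(Rational(-2153, 178), -1), Add(158, Rational(-2153, 178))), -1)), Rational(176437, 152569)) = Add(Mul(-297569, Pow(Mul(Rational(1, 2), Rational(-178, 2153), Rational(25971, 178)), -1)), Rational(176437, 152569)) = Add(Mul(-297569, Pow(Rational(-25971, 4306), -1)), Rational(176437, 152569)) = Add(Mul(-297569, Rational(-4306, 25971)), Rational(176437, 152569)) = Add(Rational(1281332114, 25971), Rational(176437, 152569)) = Rational(195496141546193, 3962369499)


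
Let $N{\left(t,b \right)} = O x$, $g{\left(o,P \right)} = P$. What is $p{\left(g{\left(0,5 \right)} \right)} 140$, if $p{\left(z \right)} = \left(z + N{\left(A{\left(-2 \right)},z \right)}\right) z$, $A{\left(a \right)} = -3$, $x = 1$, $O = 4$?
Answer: $6300$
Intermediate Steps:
$N{\left(t,b \right)} = 4$ ($N{\left(t,b \right)} = 4 \cdot 1 = 4$)
$p{\left(z \right)} = z \left(4 + z\right)$ ($p{\left(z \right)} = \left(z + 4\right) z = \left(4 + z\right) z = z \left(4 + z\right)$)
$p{\left(g{\left(0,5 \right)} \right)} 140 = 5 \left(4 + 5\right) 140 = 5 \cdot 9 \cdot 140 = 45 \cdot 140 = 6300$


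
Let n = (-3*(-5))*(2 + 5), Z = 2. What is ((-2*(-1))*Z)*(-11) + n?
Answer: 61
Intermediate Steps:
n = 105 (n = 15*7 = 105)
((-2*(-1))*Z)*(-11) + n = (-2*(-1)*2)*(-11) + 105 = (2*2)*(-11) + 105 = 4*(-11) + 105 = -44 + 105 = 61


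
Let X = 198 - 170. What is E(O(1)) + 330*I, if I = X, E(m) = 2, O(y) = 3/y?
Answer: 9242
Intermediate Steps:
X = 28
I = 28
E(O(1)) + 330*I = 2 + 330*28 = 2 + 9240 = 9242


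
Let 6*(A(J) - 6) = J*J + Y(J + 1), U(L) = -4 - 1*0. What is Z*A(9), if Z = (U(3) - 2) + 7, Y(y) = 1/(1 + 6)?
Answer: 410/21 ≈ 19.524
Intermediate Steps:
U(L) = -4 (U(L) = -4 + 0 = -4)
Y(y) = ⅐ (Y(y) = 1/7 = ⅐)
A(J) = 253/42 + J²/6 (A(J) = 6 + (J*J + ⅐)/6 = 6 + (J² + ⅐)/6 = 6 + (⅐ + J²)/6 = 6 + (1/42 + J²/6) = 253/42 + J²/6)
Z = 1 (Z = (-4 - 2) + 7 = -6 + 7 = 1)
Z*A(9) = 1*(253/42 + (⅙)*9²) = 1*(253/42 + (⅙)*81) = 1*(253/42 + 27/2) = 1*(410/21) = 410/21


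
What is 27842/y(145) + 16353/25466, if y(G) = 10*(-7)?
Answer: -50562833/127330 ≈ -397.10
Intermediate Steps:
y(G) = -70
27842/y(145) + 16353/25466 = 27842/(-70) + 16353/25466 = 27842*(-1/70) + 16353*(1/25466) = -13921/35 + 16353/25466 = -50562833/127330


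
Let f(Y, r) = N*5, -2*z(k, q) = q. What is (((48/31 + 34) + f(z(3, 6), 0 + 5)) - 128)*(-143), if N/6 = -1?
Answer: 542828/31 ≈ 17511.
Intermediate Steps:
N = -6 (N = 6*(-1) = -6)
z(k, q) = -q/2
f(Y, r) = -30 (f(Y, r) = -6*5 = -30)
(((48/31 + 34) + f(z(3, 6), 0 + 5)) - 128)*(-143) = (((48/31 + 34) - 30) - 128)*(-143) = ((1102/31 - 30) - 128)*(-143) = (172/31 - 128)*(-143) = -3796/31*(-143) = 542828/31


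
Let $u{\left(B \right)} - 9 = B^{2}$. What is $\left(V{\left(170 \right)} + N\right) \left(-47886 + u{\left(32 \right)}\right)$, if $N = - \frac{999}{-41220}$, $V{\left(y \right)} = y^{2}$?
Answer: $- \frac{6201561986683}{4580} \approx -1.3541 \cdot 10^{9}$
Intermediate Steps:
$u{\left(B \right)} = 9 + B^{2}$
$N = \frac{111}{4580}$ ($N = \left(-999\right) \left(- \frac{1}{41220}\right) = \frac{111}{4580} \approx 0.024236$)
$\left(V{\left(170 \right)} + N\right) \left(-47886 + u{\left(32 \right)}\right) = \left(170^{2} + \frac{111}{4580}\right) \left(-47886 + \left(9 + 32^{2}\right)\right) = \left(28900 + \frac{111}{4580}\right) \left(-47886 + \left(9 + 1024\right)\right) = \frac{132362111 \left(-47886 + 1033\right)}{4580} = \frac{132362111}{4580} \left(-46853\right) = - \frac{6201561986683}{4580}$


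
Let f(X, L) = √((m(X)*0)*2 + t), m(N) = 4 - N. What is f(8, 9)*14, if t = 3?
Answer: 14*√3 ≈ 24.249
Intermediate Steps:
f(X, L) = √3 (f(X, L) = √(((4 - X)*0)*2 + 3) = √(0*2 + 3) = √(0 + 3) = √3)
f(8, 9)*14 = √3*14 = 14*√3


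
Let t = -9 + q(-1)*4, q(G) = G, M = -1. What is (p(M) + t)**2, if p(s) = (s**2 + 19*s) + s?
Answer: 1024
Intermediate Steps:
p(s) = s**2 + 20*s
t = -13 (t = -9 - 1*4 = -9 - 4 = -13)
(p(M) + t)**2 = (-(20 - 1) - 13)**2 = (-1*19 - 13)**2 = (-19 - 13)**2 = (-32)**2 = 1024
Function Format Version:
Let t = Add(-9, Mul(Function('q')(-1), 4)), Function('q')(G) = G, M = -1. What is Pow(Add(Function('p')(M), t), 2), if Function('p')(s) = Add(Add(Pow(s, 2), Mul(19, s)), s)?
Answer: 1024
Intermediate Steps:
Function('p')(s) = Add(Pow(s, 2), Mul(20, s))
t = -13 (t = Add(-9, Mul(-1, 4)) = Add(-9, -4) = -13)
Pow(Add(Function('p')(M), t), 2) = Pow(Add(Mul(-1, Add(20, -1)), -13), 2) = Pow(Add(Mul(-1, 19), -13), 2) = Pow(Add(-19, -13), 2) = Pow(-32, 2) = 1024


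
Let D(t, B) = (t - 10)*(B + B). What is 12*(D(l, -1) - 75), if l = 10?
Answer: -900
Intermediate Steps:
D(t, B) = 2*B*(-10 + t) (D(t, B) = (-10 + t)*(2*B) = 2*B*(-10 + t))
12*(D(l, -1) - 75) = 12*(2*(-1)*(-10 + 10) - 75) = 12*(2*(-1)*0 - 75) = 12*(0 - 75) = 12*(-75) = -900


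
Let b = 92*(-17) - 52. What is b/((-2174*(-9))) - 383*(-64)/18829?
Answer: 224587064/184204107 ≈ 1.2192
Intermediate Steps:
b = -1616 (b = -1564 - 52 = -1616)
b/((-2174*(-9))) - 383*(-64)/18829 = -1616/((-2174*(-9))) - 383*(-64)/18829 = -1616/19566 + 24512*(1/18829) = -1616*1/19566 + 24512/18829 = -808/9783 + 24512/18829 = 224587064/184204107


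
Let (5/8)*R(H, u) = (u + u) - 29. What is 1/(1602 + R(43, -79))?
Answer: 5/6514 ≈ 0.00076758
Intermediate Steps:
R(H, u) = -232/5 + 16*u/5 (R(H, u) = 8*((u + u) - 29)/5 = 8*(2*u - 29)/5 = 8*(-29 + 2*u)/5 = -232/5 + 16*u/5)
1/(1602 + R(43, -79)) = 1/(1602 + (-232/5 + (16/5)*(-79))) = 1/(1602 + (-232/5 - 1264/5)) = 1/(1602 - 1496/5) = 1/(6514/5) = 5/6514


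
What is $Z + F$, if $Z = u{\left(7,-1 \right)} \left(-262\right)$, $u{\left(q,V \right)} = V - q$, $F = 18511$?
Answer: $20607$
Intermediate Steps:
$Z = 2096$ ($Z = \left(-1 - 7\right) \left(-262\right) = \left(-8\right) \left(-262\right) = 2096$)
$Z + F = 2096 + 18511 = 20607$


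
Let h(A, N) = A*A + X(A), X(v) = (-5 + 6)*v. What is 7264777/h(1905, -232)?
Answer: 7264777/3630930 ≈ 2.0008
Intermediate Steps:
X(v) = v (X(v) = 1*v = v)
h(A, N) = A + A**2 (h(A, N) = A*A + A = A**2 + A = A + A**2)
7264777/h(1905, -232) = 7264777/((1905*(1 + 1905))) = 7264777/((1905*1906)) = 7264777/3630930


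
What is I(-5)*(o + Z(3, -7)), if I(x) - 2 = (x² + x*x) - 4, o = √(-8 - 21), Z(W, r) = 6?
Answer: 288 + 48*I*√29 ≈ 288.0 + 258.49*I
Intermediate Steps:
o = I*√29 (o = √(-29) = I*√29 ≈ 5.3852*I)
I(x) = -2 + 2*x² (I(x) = 2 + ((x² + x*x) - 4) = 2 + ((x² + x²) - 4) = 2 + (2*x² - 4) = 2 + (-4 + 2*x²) = -2 + 2*x²)
I(-5)*(o + Z(3, -7)) = (-2 + 2*(-5)²)*(I*√29 + 6) = (-2 + 2*25)*(6 + I*√29) = (-2 + 50)*(6 + I*√29) = 48*(6 + I*√29) = 288 + 48*I*√29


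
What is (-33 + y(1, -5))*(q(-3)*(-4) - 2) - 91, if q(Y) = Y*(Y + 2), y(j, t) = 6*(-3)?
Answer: 623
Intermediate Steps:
y(j, t) = -18
q(Y) = Y*(2 + Y)
(-33 + y(1, -5))*(q(-3)*(-4) - 2) - 91 = (-33 - 18)*(-3*(2 - 3)*(-4) - 2) - 91 = -51*(-3*(-1)*(-4) - 2) - 91 = -51*(3*(-4) - 2) - 91 = -51*(-12 - 2) - 91 = -51*(-14) - 91 = 714 - 91 = 623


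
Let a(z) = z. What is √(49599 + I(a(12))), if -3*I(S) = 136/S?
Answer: √446357/3 ≈ 222.70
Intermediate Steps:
I(S) = -136/(3*S)
√(49599 + I(a(12))) = √(49599 - 136/3/12) = √(49599 - 136/3*1/12) = √(49599 - 34/9) = √(446357/9) = √446357/3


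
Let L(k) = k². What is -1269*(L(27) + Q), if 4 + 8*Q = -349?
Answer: -6952851/8 ≈ -8.6911e+5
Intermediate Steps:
Q = -353/8 (Q = -½ + (⅛)*(-349) = -½ - 349/8 = -353/8 ≈ -44.125)
-1269*(L(27) + Q) = -1269*(27² - 353/8) = -1269*(729 - 353/8) = -1269*5479/8 = -6952851/8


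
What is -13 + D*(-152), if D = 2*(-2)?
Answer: 595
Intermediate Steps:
D = -4
-13 + D*(-152) = -13 - 4*(-152) = -13 + 608 = 595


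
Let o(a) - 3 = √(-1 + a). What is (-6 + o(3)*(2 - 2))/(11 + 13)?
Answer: -¼ ≈ -0.25000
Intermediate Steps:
o(a) = 3 + √(-1 + a)
(-6 + o(3)*(2 - 2))/(11 + 13) = (-6 + (3 + √(-1 + 3))*(2 - 2))/(11 + 13) = (-6 + (3 + √2)*0)/24 = (-6 + 0)*(1/24) = -6*1/24 = -¼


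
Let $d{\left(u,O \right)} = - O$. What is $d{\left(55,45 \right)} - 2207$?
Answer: $-2252$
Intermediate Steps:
$d{\left(55,45 \right)} - 2207 = \left(-1\right) 45 - 2207 = -45 - 2207 = -2252$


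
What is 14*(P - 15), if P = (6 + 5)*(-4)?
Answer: -826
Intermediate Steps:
P = -44 (P = 11*(-4) = -44)
14*(P - 15) = 14*(-44 - 15) = 14*(-59) = -826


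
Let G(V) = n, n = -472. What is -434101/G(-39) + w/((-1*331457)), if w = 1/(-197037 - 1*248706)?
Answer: 64136094905527123/69735468924072 ≈ 919.71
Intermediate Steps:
w = -1/445743 (w = 1/(-197037 - 248706) = 1/(-445743) = -1/445743 ≈ -2.2434e-6)
G(V) = -472
-434101/G(-39) + w/((-1*331457)) = -434101/(-472) - 1/(445743*((-1*331457))) = -434101*(-1/472) - 1/445743/(-331457) = 434101/472 - 1/445743*(-1/331457) = 434101/472 + 1/147744637551 = 64136094905527123/69735468924072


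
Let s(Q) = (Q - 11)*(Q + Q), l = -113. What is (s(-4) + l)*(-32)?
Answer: -224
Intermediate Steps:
s(Q) = 2*Q*(-11 + Q) (s(Q) = (-11 + Q)*(2*Q) = 2*Q*(-11 + Q))
(s(-4) + l)*(-32) = (2*(-4)*(-11 - 4) - 113)*(-32) = (2*(-4)*(-15) - 113)*(-32) = (120 - 113)*(-32) = 7*(-32) = -224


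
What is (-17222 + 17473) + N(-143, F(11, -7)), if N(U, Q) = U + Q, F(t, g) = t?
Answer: 119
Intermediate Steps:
N(U, Q) = Q + U
(-17222 + 17473) + N(-143, F(11, -7)) = (-17222 + 17473) + (11 - 143) = 251 - 132 = 119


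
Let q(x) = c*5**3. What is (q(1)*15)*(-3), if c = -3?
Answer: 16875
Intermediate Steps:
q(x) = -375 (q(x) = -3*5**3 = -3*125 = -375)
(q(1)*15)*(-3) = -375*15*(-3) = -5625*(-3) = 16875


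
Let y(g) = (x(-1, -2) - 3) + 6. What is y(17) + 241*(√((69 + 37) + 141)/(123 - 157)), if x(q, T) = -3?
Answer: -241*√247/34 ≈ -111.40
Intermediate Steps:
y(g) = 0 (y(g) = (-3 - 3) + 6 = -6 + 6 = 0)
y(17) + 241*(√((69 + 37) + 141)/(123 - 157)) = 0 + 241*(√((69 + 37) + 141)/(123 - 157)) = 0 + 241*(√(106 + 141)/(-34)) = 0 + 241*(√247*(-1/34)) = 0 + 241*(-√247/34) = 0 - 241*√247/34 = -241*√247/34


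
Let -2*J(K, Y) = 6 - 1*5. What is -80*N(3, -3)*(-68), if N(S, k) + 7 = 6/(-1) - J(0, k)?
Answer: -68000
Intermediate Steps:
J(K, Y) = -½ (J(K, Y) = -(6 - 1*5)/2 = -(6 - 5)/2 = -½*1 = -½)
N(S, k) = -25/2 (N(S, k) = -7 + (6/(-1) - 1*(-½)) = -7 + (6*(-1) + ½) = -7 + (-6 + ½) = -7 - 11/2 = -25/2)
-80*N(3, -3)*(-68) = -(-1000)*(-68) = -80*850 = -68000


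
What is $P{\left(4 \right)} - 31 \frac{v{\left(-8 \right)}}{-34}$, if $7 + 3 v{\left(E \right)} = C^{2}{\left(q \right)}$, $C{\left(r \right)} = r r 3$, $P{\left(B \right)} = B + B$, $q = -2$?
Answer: $\frac{5063}{102} \approx 49.637$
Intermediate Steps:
$P{\left(B \right)} = 2 B$
$C{\left(r \right)} = 3 r^{2}$ ($C{\left(r \right)} = r^{2} \cdot 3 = 3 r^{2}$)
$v{\left(E \right)} = \frac{137}{3}$ ($v{\left(E \right)} = - \frac{7}{3} + \frac{\left(3 \left(-2\right)^{2}\right)^{2}}{3} = - \frac{7}{3} + \frac{\left(3 \cdot 4\right)^{2}}{3} = - \frac{7}{3} + \frac{12^{2}}{3} = - \frac{7}{3} + \frac{1}{3} \cdot 144 = - \frac{7}{3} + 48 = \frac{137}{3}$)
$P{\left(4 \right)} - 31 \frac{v{\left(-8 \right)}}{-34} = 2 \cdot 4 - 31 \frac{137}{3 \left(-34\right)} = 8 - 31 \cdot \frac{137}{3} \left(- \frac{1}{34}\right) = 8 - - \frac{4247}{102} = 8 + \frac{4247}{102} = \frac{5063}{102}$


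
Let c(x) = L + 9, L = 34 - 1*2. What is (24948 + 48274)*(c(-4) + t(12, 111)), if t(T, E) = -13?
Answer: 2050216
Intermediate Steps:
L = 32 (L = 34 - 2 = 32)
c(x) = 41 (c(x) = 32 + 9 = 41)
(24948 + 48274)*(c(-4) + t(12, 111)) = (24948 + 48274)*(41 - 13) = 73222*28 = 2050216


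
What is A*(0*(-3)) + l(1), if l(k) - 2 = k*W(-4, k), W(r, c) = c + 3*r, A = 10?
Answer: -9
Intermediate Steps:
l(k) = 2 + k*(-12 + k) (l(k) = 2 + k*(k + 3*(-4)) = 2 + k*(k - 12) = 2 + k*(-12 + k))
A*(0*(-3)) + l(1) = 10*(0*(-3)) + (2 + 1*(-12 + 1)) = 10*0 + (2 + 1*(-11)) = 0 + (2 - 11) = 0 - 9 = -9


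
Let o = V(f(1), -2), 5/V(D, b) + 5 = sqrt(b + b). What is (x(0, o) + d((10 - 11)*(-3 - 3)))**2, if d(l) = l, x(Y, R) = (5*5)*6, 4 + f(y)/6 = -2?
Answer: 24336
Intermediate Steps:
f(y) = -36 (f(y) = -24 + 6*(-2) = -24 - 12 = -36)
V(D, b) = 5/(-5 + sqrt(2)*sqrt(b)) (V(D, b) = 5/(-5 + sqrt(b + b)) = 5/(-5 + sqrt(2*b)) = 5/(-5 + sqrt(2)*sqrt(b)))
o = 5*(-5 - 2*I)/29 (o = 5/(-5 + sqrt(2)*sqrt(-2)) = 5/(-5 + sqrt(2)*(I*sqrt(2))) = 5/(-5 + 2*I) = 5*((-5 - 2*I)/29) = 5*(-5 - 2*I)/29 ≈ -0.86207 - 0.34483*I)
x(Y, R) = 150 (x(Y, R) = 25*6 = 150)
(x(0, o) + d((10 - 11)*(-3 - 3)))**2 = (150 + (10 - 11)*(-3 - 3))**2 = (150 - 1*(-6))**2 = (150 + 6)**2 = 156**2 = 24336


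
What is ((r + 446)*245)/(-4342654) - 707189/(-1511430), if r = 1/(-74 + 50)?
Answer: 11623754450749/26254470140880 ≈ 0.44273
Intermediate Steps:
r = -1/24 (r = 1/(-24) = -1/24 ≈ -0.041667)
((r + 446)*245)/(-4342654) - 707189/(-1511430) = ((-1/24 + 446)*245)/(-4342654) - 707189/(-1511430) = ((10703/24)*245)*(-1/4342654) - 707189*(-1/1511430) = (2622235/24)*(-1/4342654) + 707189/1511430 = -2622235/104223696 + 707189/1511430 = 11623754450749/26254470140880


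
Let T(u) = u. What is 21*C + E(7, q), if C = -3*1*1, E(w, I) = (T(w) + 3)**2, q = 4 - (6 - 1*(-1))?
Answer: 37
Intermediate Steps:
q = -3 (q = 4 - (6 + 1) = 4 - 1*7 = 4 - 7 = -3)
E(w, I) = (3 + w)**2 (E(w, I) = (w + 3)**2 = (3 + w)**2)
C = -3 (C = -3*1 = -3)
21*C + E(7, q) = 21*(-3) + (3 + 7)**2 = -63 + 10**2 = -63 + 100 = 37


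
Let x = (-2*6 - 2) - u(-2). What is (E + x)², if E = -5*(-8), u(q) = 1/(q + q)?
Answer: 11025/16 ≈ 689.06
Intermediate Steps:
u(q) = 1/(2*q)
E = 40
x = -55/4 (x = (-2*6 - 2) - 1/(2*(-2)) = (-12 - 2) - (-1)/(2*2) = -14 - 1*(-¼) = -14 + ¼ = -55/4 ≈ -13.750)
(E + x)² = (40 - 55/4)² = (105/4)² = 11025/16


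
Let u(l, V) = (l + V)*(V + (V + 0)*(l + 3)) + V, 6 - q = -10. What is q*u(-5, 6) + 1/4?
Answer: ¼ ≈ 0.25000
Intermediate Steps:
q = 16 (q = 6 - 1*(-10) = 6 + 10 = 16)
u(l, V) = V + (V + l)*(V + V*(3 + l)) (u(l, V) = (V + l)*(V + V*(3 + l)) + V = V + (V + l)*(V + V*(3 + l)))
q*u(-5, 6) + 1/4 = 16*(6*(1 + (-5)² + 4*6 + 4*(-5) + 6*(-5))) + 1/4 = 16*(6*(1 + 25 + 24 - 20 - 30)) + ¼ = 16*(6*0) + ¼ = 16*0 + ¼ = 0 + ¼ = ¼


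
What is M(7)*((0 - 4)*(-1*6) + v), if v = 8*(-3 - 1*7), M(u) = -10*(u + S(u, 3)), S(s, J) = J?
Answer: 5600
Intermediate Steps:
M(u) = -30 - 10*u (M(u) = -10*(u + 3) = -10*(3 + u) = -30 - 10*u)
v = -80 (v = 8*(-3 - 7) = 8*(-10) = -80)
M(7)*((0 - 4)*(-1*6) + v) = (-30 - 10*7)*((0 - 4)*(-1*6) - 80) = (-30 - 70)*(-4*(-6) - 80) = -100*(24 - 80) = -100*(-56) = 5600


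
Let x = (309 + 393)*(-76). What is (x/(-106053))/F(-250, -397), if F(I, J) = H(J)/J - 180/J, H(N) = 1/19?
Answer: 10318824/9297313 ≈ 1.1099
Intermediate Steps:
H(N) = 1/19
x = -53352 (x = 702*(-76) = -53352)
F(I, J) = -3419/(19*J) (F(I, J) = 1/(19*J) - 180/J = -3419/(19*J))
(x/(-106053))/F(-250, -397) = (-53352/(-106053))/((-3419/19/(-397))) = (-53352*(-1/106053))/((-3419/19*(-1/397))) = 17784/(35351*(3419/7543)) = (17784/35351)*(7543/3419) = 10318824/9297313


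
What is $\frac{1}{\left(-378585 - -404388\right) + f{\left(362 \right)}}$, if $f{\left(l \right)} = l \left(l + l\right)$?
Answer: $\frac{1}{287891} \approx 3.4735 \cdot 10^{-6}$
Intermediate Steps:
$f{\left(l \right)} = 2 l^{2}$ ($f{\left(l \right)} = l 2 l = 2 l^{2}$)
$\frac{1}{\left(-378585 - -404388\right) + f{\left(362 \right)}} = \frac{1}{\left(-378585 - -404388\right) + 2 \cdot 362^{2}} = \frac{1}{\left(-378585 + 404388\right) + 2 \cdot 131044} = \frac{1}{25803 + 262088} = \frac{1}{287891}$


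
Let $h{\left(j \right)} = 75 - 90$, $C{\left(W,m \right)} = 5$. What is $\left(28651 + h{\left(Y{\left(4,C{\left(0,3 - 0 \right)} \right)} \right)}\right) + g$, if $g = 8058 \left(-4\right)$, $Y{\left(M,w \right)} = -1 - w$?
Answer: $-3596$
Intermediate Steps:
$h{\left(j \right)} = -15$
$g = -32232$
$\left(28651 + h{\left(Y{\left(4,C{\left(0,3 - 0 \right)} \right)} \right)}\right) + g = \left(28651 - 15\right) - 32232 = 28636 - 32232 = -3596$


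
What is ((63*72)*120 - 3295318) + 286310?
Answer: -2464688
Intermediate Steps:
((63*72)*120 - 3295318) + 286310 = (4536*120 - 3295318) + 286310 = (544320 - 3295318) + 286310 = -2750998 + 286310 = -2464688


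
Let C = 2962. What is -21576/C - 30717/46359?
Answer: -60623641/7628631 ≈ -7.9469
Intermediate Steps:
-21576/C - 30717/46359 = -21576/2962 - 30717/46359 = -21576*1/2962 - 30717*1/46359 = -10788/1481 - 3413/5151 = -60623641/7628631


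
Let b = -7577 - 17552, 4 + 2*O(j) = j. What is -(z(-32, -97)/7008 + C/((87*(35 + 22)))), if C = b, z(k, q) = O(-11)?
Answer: 117427483/23168448 ≈ 5.0684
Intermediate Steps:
O(j) = -2 + j/2
z(k, q) = -15/2 (z(k, q) = -2 + (½)*(-11) = -2 - 11/2 = -15/2)
b = -25129
C = -25129
-(z(-32, -97)/7008 + C/((87*(35 + 22)))) = -(-15/2/7008 - 25129*1/(87*(35 + 22))) = -(-15/2*1/7008 - 25129/(87*57)) = -(-5/4672 - 25129/4959) = -1*(-117427483/23168448) = 117427483/23168448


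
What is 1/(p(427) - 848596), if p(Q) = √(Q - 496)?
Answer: -848596/720115171285 - I*√69/720115171285 ≈ -1.1784e-6 - 1.1535e-11*I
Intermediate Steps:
p(Q) = √(-496 + Q)
1/(p(427) - 848596) = 1/(√(-496 + 427) - 848596) = 1/(√(-69) - 848596) = 1/(I*√69 - 848596) = 1/(-848596 + I*√69)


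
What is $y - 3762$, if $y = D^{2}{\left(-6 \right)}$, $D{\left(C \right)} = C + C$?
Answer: $-3618$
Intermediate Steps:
$D{\left(C \right)} = 2 C$
$y = 144$ ($y = \left(2 \left(-6\right)\right)^{2} = \left(-12\right)^{2} = 144$)
$y - 3762 = 144 - 3762 = -3618$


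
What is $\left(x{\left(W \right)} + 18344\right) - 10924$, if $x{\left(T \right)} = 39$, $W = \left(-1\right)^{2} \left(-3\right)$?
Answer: $7459$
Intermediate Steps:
$W = -3$ ($W = 1 \left(-3\right) = -3$)
$\left(x{\left(W \right)} + 18344\right) - 10924 = \left(39 + 18344\right) - 10924 = 18383 - 10924 = 7459$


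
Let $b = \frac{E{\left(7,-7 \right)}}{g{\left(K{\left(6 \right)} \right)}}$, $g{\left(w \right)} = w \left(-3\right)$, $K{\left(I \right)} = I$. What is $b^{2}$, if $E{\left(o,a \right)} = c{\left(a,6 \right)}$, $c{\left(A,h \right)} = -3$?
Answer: $\frac{1}{36} \approx 0.027778$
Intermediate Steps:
$E{\left(o,a \right)} = -3$
$g{\left(w \right)} = - 3 w$
$b = \frac{1}{6}$ ($b = - \frac{3}{\left(-3\right) 6} = - \frac{3}{-18} = \left(-3\right) \left(- \frac{1}{18}\right) = \frac{1}{6} \approx 0.16667$)
$b^{2} = \left(\frac{1}{6}\right)^{2} = \frac{1}{36}$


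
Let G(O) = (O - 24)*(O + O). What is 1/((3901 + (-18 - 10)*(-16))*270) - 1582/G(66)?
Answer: -7371533/25833060 ≈ -0.28535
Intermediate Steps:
G(O) = 2*O*(-24 + O) (G(O) = (-24 + O)*(2*O) = 2*O*(-24 + O))
1/((3901 + (-18 - 10)*(-16))*270) - 1582/G(66) = 1/((3901 + (-18 - 10)*(-16))*270) - 1582*1/(132*(-24 + 66)) = (1/270)/(3901 - 28*(-16)) - 1582/(2*66*42) = (1/270)/(3901 + 448) - 1582/5544 = (1/270)/4349 - 1582*1/5544 = (1/4349)*(1/270) - 113/396 = 1/1174230 - 113/396 = -7371533/25833060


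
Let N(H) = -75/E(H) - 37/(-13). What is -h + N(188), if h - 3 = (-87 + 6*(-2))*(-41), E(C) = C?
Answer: -9921547/2444 ≈ -4059.6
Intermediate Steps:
h = 4062 (h = 3 + (-87 + 6*(-2))*(-41) = 3 + (-87 - 12)*(-41) = 3 - 99*(-41) = 3 + 4059 = 4062)
N(H) = 37/13 - 75/H (N(H) = -75/H - 37/(-13) = -75/H - 37*(-1/13) = -75/H + 37/13 = 37/13 - 75/H)
-h + N(188) = -1*4062 + (37/13 - 75/188) = -4062 + (37/13 - 75*1/188) = -4062 + (37/13 - 75/188) = -4062 + 5981/2444 = -9921547/2444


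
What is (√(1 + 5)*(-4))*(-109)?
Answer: 436*√6 ≈ 1068.0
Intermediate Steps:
(√(1 + 5)*(-4))*(-109) = (√6*(-4))*(-109) = -4*√6*(-109) = 436*√6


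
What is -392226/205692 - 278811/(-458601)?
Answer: -523615571/403122038 ≈ -1.2989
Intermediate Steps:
-392226/205692 - 278811/(-458601) = -392226*1/205692 - 278811*(-1/458601) = -65371/34282 + 7149/11759 = -523615571/403122038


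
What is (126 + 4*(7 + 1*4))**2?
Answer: 28900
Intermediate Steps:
(126 + 4*(7 + 1*4))**2 = (126 + 4*(7 + 4))**2 = (126 + 4*11)**2 = (126 + 44)**2 = 170**2 = 28900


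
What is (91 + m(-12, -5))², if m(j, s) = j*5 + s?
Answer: 676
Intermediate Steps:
m(j, s) = s + 5*j (m(j, s) = 5*j + s = s + 5*j)
(91 + m(-12, -5))² = (91 + (-5 + 5*(-12)))² = (91 + (-5 - 60))² = (91 - 65)² = 26² = 676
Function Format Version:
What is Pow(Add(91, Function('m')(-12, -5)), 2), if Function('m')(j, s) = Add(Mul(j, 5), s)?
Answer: 676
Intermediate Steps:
Function('m')(j, s) = Add(s, Mul(5, j)) (Function('m')(j, s) = Add(Mul(5, j), s) = Add(s, Mul(5, j)))
Pow(Add(91, Function('m')(-12, -5)), 2) = Pow(Add(91, Add(-5, Mul(5, -12))), 2) = Pow(Add(91, Add(-5, -60)), 2) = Pow(Add(91, -65), 2) = Pow(26, 2) = 676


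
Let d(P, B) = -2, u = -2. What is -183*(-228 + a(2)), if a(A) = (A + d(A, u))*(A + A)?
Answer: 41724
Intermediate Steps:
a(A) = 2*A*(-2 + A) (a(A) = (A - 2)*(A + A) = (-2 + A)*(2*A) = 2*A*(-2 + A))
-183*(-228 + a(2)) = -183*(-228 + 2*2*(-2 + 2)) = -183*(-228 + 2*2*0) = -183*(-228 + 0) = -183*(-228) = 41724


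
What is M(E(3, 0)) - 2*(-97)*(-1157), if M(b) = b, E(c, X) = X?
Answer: -224458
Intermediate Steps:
M(E(3, 0)) - 2*(-97)*(-1157) = 0 - 2*(-97)*(-1157) = 0 + 194*(-1157) = 0 - 224458 = -224458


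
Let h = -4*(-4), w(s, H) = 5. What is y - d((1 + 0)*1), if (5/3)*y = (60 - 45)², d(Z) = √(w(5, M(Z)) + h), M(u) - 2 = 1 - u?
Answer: 135 - √21 ≈ 130.42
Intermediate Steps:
M(u) = 3 - u (M(u) = 2 + (1 - u) = 3 - u)
h = 16
d(Z) = √21 (d(Z) = √(5 + 16) = √21)
y = 135 (y = 3*(60 - 45)²/5 = (⅗)*15² = (⅗)*225 = 135)
y - d((1 + 0)*1) = 135 - √21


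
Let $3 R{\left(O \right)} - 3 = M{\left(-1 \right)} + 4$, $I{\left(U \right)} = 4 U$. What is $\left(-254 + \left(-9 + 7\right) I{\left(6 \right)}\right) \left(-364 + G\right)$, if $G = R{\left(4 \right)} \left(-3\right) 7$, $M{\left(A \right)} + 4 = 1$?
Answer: $118384$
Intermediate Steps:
$M{\left(A \right)} = -3$ ($M{\left(A \right)} = -4 + 1 = -3$)
$R{\left(O \right)} = \frac{4}{3}$ ($R{\left(O \right)} = 1 + \frac{-3 + 4}{3} = 1 + \frac{1}{3} \cdot 1 = 1 + \frac{1}{3} = \frac{4}{3}$)
$G = -28$ ($G = \frac{4}{3} \left(-3\right) 7 = \left(-4\right) 7 = -28$)
$\left(-254 + \left(-9 + 7\right) I{\left(6 \right)}\right) \left(-364 + G\right) = \left(-254 + \left(-9 + 7\right) 4 \cdot 6\right) \left(-364 - 28\right) = \left(-254 - 48\right) \left(-392\right) = \left(-302\right) \left(-392\right) = 118384$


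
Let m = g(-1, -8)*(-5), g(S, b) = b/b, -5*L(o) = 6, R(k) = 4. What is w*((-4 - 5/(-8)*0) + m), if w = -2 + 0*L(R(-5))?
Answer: 18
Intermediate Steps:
L(o) = -6/5 (L(o) = -⅕*6 = -6/5)
g(S, b) = 1
m = -5 (m = 1*(-5) = -5)
w = -2 (w = -2 + 0*(-6/5) = -2 + 0 = -2)
w*((-4 - 5/(-8)*0) + m) = -2*((-4 - 5/(-8)*0) - 5) = -2*((-4 - 5*(-⅛)*0) - 5) = -2*((-4 + (5/8)*0) - 5) = -2*((-4 + 0) - 5) = -2*(-4 - 5) = -2*(-9) = 18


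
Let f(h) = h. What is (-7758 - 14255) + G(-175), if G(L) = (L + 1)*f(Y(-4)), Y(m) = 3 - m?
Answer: -23231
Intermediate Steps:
G(L) = 7 + 7*L (G(L) = (L + 1)*(3 - 1*(-4)) = (1 + L)*(3 + 4) = (1 + L)*7 = 7 + 7*L)
(-7758 - 14255) + G(-175) = (-7758 - 14255) + (7 + 7*(-175)) = -22013 + (7 - 1225) = -22013 - 1218 = -23231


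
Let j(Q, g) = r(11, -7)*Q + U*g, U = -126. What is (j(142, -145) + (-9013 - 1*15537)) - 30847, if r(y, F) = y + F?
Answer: -36559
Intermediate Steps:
r(y, F) = F + y
j(Q, g) = -126*g + 4*Q (j(Q, g) = (-7 + 11)*Q - 126*g = 4*Q - 126*g = -126*g + 4*Q)
(j(142, -145) + (-9013 - 1*15537)) - 30847 = ((-126*(-145) + 4*142) + (-9013 - 1*15537)) - 30847 = ((18270 + 568) + (-9013 - 15537)) - 30847 = (18838 - 24550) - 30847 = -5712 - 30847 = -36559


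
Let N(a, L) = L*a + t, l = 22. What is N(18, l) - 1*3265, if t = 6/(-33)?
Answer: -31561/11 ≈ -2869.2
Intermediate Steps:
t = -2/11 (t = 6*(-1/33) = -2/11 ≈ -0.18182)
N(a, L) = -2/11 + L*a (N(a, L) = L*a - 2/11 = -2/11 + L*a)
N(18, l) - 1*3265 = (-2/11 + 22*18) - 1*3265 = (-2/11 + 396) - 3265 = 4354/11 - 3265 = -31561/11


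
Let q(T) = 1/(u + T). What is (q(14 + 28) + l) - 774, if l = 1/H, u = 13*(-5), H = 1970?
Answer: -35071887/45310 ≈ -774.04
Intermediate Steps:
u = -65
l = 1/1970 ≈ 0.00050761
q(T) = 1/(-65 + T)
(q(14 + 28) + l) - 774 = (1/(-65 + (14 + 28)) + 1/1970) - 774 = (1/(-65 + 42) + 1/1970) - 774 = (1/(-23) + 1/1970) - 774 = (-1/23 + 1/1970) - 774 = -1947/45310 - 774 = -35071887/45310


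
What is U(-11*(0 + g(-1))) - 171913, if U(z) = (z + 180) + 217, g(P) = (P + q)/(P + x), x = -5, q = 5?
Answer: -514526/3 ≈ -1.7151e+5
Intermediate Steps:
g(P) = (5 + P)/(-5 + P) (g(P) = (P + 5)/(P - 5) = (5 + P)/(-5 + P))
U(z) = 397 + z (U(z) = (180 + z) + 217 = 397 + z)
U(-11*(0 + g(-1))) - 171913 = (397 - 11*(0 + (5 - 1)/(-5 - 1))) - 171913 = (397 - 11*(0 + 4/(-6))) - 171913 = (397 - 11*(0 - ⅙*4)) - 171913 = (397 - 11*(0 - ⅔)) - 171913 = (397 - 11*(-⅔)) - 171913 = (397 + 22/3) - 171913 = 1213/3 - 171913 = -514526/3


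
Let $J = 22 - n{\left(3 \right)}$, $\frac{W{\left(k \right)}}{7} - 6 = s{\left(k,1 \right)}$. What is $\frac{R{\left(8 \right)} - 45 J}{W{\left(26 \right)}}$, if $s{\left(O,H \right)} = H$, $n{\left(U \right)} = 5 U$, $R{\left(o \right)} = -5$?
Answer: $- \frac{320}{49} \approx -6.5306$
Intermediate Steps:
$W{\left(k \right)} = 49$ ($W{\left(k \right)} = 42 + 7 \cdot 1 = 42 + 7 = 49$)
$J = 7$ ($J = 22 - 5 \cdot 3 = 22 - 15 = 7$)
$\frac{R{\left(8 \right)} - 45 J}{W{\left(26 \right)}} = \frac{-5 - 315}{49} = \left(-5 - 315\right) \frac{1}{49} = \left(-320\right) \frac{1}{49} = - \frac{320}{49}$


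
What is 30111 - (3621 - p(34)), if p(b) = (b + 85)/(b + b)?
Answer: 105967/4 ≈ 26492.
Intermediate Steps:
p(b) = (85 + b)/(2*b) (p(b) = (85 + b)/((2*b)) = (85 + b)*(1/(2*b)) = (85 + b)/(2*b))
30111 - (3621 - p(34)) = 30111 - (3621 - (85 + 34)/(2*34)) = 30111 - (3621 - 119/(2*34)) = 30111 - (3621 - 1*7/4) = 30111 - (3621 - 7/4) = 30111 - 1*14477/4 = 30111 - 14477/4 = 105967/4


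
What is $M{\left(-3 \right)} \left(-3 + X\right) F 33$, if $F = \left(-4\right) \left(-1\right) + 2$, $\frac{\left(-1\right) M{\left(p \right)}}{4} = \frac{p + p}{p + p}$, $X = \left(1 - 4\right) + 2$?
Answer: $3168$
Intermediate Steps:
$X = -1$ ($X = -3 + 2 = -1$)
$M{\left(p \right)} = -4$ ($M{\left(p \right)} = - 4 \frac{p + p}{p + p} = - 4 \frac{2 p}{2 p} = - 4 \cdot 2 p \frac{1}{2 p} = \left(-4\right) 1 = -4$)
$F = 6$ ($F = 4 + 2 = 6$)
$M{\left(-3 \right)} \left(-3 + X\right) F 33 = - 4 \left(-3 - 1\right) 6 \cdot 33 = - 4 \left(\left(-4\right) 6\right) 33 = \left(-4\right) \left(-24\right) 33 = 96 \cdot 33 = 3168$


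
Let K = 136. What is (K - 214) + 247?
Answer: 169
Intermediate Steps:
(K - 214) + 247 = (136 - 214) + 247 = -78 + 247 = 169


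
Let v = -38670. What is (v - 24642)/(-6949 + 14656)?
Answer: -21104/2569 ≈ -8.2149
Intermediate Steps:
(v - 24642)/(-6949 + 14656) = (-38670 - 24642)/(-6949 + 14656) = -63312/7707 = -63312*1/7707 = -21104/2569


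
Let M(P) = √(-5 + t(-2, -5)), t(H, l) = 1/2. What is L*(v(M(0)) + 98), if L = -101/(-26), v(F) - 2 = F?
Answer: 5050/13 + 303*I*√2/52 ≈ 388.46 + 8.2405*I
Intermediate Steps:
t(H, l) = ½
M(P) = 3*I*√2/2 (M(P) = √(-5 + ½) = √(-9/2) = 3*I*√2/2)
v(F) = 2 + F
L = 101/26 (L = -101*(-1/26) = 101/26 ≈ 3.8846)
L*(v(M(0)) + 98) = 101*((2 + 3*I*√2/2) + 98)/26 = 101*(100 + 3*I*√2/2)/26 = 5050/13 + 303*I*√2/52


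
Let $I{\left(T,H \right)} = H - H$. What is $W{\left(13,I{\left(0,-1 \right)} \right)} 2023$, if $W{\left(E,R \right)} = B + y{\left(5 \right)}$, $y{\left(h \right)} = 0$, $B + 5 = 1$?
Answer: $-8092$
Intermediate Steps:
$B = -4$ ($B = -5 + 1 = -4$)
$I{\left(T,H \right)} = 0$
$W{\left(E,R \right)} = -4$ ($W{\left(E,R \right)} = -4 + 0 = -4$)
$W{\left(13,I{\left(0,-1 \right)} \right)} 2023 = \left(-4\right) 2023 = -8092$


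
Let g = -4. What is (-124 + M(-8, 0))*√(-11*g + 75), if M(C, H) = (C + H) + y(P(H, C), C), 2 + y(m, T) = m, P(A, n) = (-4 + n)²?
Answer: 10*√119 ≈ 109.09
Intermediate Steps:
y(m, T) = -2 + m
M(C, H) = -2 + C + H + (-4 + C)² (M(C, H) = (C + H) + (-2 + (-4 + C)²) = -2 + C + H + (-4 + C)²)
(-124 + M(-8, 0))*√(-11*g + 75) = (-124 + (-2 - 8 + 0 + (-4 - 8)²))*√(-11*(-4) + 75) = (-124 + (-2 - 8 + 0 + (-12)²))*√(44 + 75) = (-124 + (-2 - 8 + 0 + 144))*√119 = (-124 + 134)*√119 = 10*√119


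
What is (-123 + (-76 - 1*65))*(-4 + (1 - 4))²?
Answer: -12936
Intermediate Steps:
(-123 + (-76 - 1*65))*(-4 + (1 - 4))² = (-123 + (-76 - 65))*(-4 - 3)² = (-123 - 141)*(-7)² = -264*49 = -12936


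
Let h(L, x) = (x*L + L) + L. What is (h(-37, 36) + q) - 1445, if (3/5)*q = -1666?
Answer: -16883/3 ≈ -5627.7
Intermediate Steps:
q = -8330/3 (q = (5/3)*(-1666) = -8330/3 ≈ -2776.7)
h(L, x) = 2*L + L*x (h(L, x) = (L*x + L) + L = (L + L*x) + L = 2*L + L*x)
(h(-37, 36) + q) - 1445 = (-37*(2 + 36) - 8330/3) - 1445 = (-37*38 - 8330/3) - 1445 = (-1406 - 8330/3) - 1445 = -12548/3 - 1445 = -16883/3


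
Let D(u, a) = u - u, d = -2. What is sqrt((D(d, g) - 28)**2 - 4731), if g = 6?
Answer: I*sqrt(3947) ≈ 62.825*I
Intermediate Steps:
D(u, a) = 0
sqrt((D(d, g) - 28)**2 - 4731) = sqrt((0 - 28)**2 - 4731) = sqrt((-28)**2 - 4731) = sqrt(784 - 4731) = sqrt(-3947) = I*sqrt(3947)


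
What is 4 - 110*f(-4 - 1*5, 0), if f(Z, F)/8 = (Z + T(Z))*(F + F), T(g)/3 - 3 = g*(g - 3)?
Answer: 4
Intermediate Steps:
T(g) = 9 + 3*g*(-3 + g) (T(g) = 9 + 3*(g*(g - 3)) = 9 + 3*(g*(-3 + g)) = 9 + 3*g*(-3 + g))
f(Z, F) = 16*F*(9 - 8*Z + 3*Z²) (f(Z, F) = 8*((Z + (9 - 9*Z + 3*Z²))*(F + F)) = 8*((9 - 8*Z + 3*Z²)*(2*F)) = 8*(2*F*(9 - 8*Z + 3*Z²)) = 16*F*(9 - 8*Z + 3*Z²))
4 - 110*f(-4 - 1*5, 0) = 4 - 1760*0*(9 - 8*(-4 - 1*5) + 3*(-4 - 1*5)²) = 4 - 1760*0*(9 - 8*(-4 - 5) + 3*(-4 - 5)²) = 4 - 1760*0*(9 - 8*(-9) + 3*(-9)²) = 4 - 1760*0*(9 + 72 + 3*81) = 4 - 1760*0*(9 + 72 + 243) = 4 - 1760*0*324 = 4 - 110*0 = 4 + 0 = 4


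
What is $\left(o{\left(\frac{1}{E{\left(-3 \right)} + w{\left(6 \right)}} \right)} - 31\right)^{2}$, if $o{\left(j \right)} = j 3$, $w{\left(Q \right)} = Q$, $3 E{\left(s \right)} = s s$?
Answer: $\frac{8464}{9} \approx 940.44$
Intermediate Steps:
$E{\left(s \right)} = \frac{s^{2}}{3}$ ($E{\left(s \right)} = \frac{s s}{3} = \frac{s^{2}}{3}$)
$o{\left(j \right)} = 3 j$
$\left(o{\left(\frac{1}{E{\left(-3 \right)} + w{\left(6 \right)}} \right)} - 31\right)^{2} = \left(\frac{3}{\frac{\left(-3\right)^{2}}{3} + 6} - 31\right)^{2} = \left(\frac{3}{\frac{1}{3} \cdot 9 + 6} - 31\right)^{2} = \left(\frac{3}{3 + 6} - 31\right)^{2} = \left(\frac{3}{9} - 31\right)^{2} = \left(3 \cdot \frac{1}{9} - 31\right)^{2} = \left(\frac{1}{3} - 31\right)^{2} = \left(- \frac{92}{3}\right)^{2} = \frac{8464}{9}$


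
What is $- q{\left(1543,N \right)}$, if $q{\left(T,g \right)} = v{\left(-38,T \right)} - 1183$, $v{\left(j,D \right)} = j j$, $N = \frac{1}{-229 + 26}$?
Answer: $-261$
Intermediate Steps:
$N = - \frac{1}{203}$ ($N = \frac{1}{-203} = - \frac{1}{203} \approx -0.0049261$)
$v{\left(j,D \right)} = j^{2}$
$q{\left(T,g \right)} = 261$ ($q{\left(T,g \right)} = \left(-38\right)^{2} - 1183 = 1444 - 1183 = 261$)
$- q{\left(1543,N \right)} = \left(-1\right) 261 = -261$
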